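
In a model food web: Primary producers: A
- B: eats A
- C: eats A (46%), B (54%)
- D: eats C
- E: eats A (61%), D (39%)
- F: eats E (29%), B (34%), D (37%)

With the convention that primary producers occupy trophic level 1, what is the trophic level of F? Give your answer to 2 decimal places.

B: 1 + 1 = 2
C: 1 + (0.46×1 + 0.54×2) = 2.54
D: 1 + 2.54 = 3.54
E: 1 + (0.61×1 + 0.39×3.54) = 2.9906
F: 1 + (0.29×2.9906 + 0.34×2 + 0.37×3.54) = 3.857074

3.86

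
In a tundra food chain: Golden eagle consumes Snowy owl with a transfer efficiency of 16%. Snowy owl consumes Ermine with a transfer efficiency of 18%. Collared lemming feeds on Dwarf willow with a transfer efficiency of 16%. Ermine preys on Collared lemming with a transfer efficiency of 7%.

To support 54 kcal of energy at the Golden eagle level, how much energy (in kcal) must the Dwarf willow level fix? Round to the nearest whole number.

167411 kcal

Cumulative transfer efficiency: 0.16 × 0.07 × 0.18 × 0.16 = 0.00032256
Dwarf willow energy = 54 / 0.00032256 = 167411 kcal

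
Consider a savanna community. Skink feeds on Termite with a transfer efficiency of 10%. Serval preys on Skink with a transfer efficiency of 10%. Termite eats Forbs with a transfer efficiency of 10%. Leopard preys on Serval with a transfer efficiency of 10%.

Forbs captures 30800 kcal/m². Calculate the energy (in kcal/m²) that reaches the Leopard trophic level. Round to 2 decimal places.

Termite: 30800 × 0.1 = 3080 kcal/m²
Skink: 3080 × 0.1 = 308 kcal/m²
Serval: 308 × 0.1 = 30.8 kcal/m²
Leopard: 30.8 × 0.1 = 3.08 kcal/m²

3.08 kcal/m²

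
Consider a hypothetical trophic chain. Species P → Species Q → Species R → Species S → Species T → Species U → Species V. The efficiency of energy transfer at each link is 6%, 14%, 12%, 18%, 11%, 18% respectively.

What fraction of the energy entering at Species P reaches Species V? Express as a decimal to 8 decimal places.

0.00000359

Product of link efficiencies: 0.06 × 0.14 × 0.12 × 0.18 × 0.11 × 0.18 = 0.000003592512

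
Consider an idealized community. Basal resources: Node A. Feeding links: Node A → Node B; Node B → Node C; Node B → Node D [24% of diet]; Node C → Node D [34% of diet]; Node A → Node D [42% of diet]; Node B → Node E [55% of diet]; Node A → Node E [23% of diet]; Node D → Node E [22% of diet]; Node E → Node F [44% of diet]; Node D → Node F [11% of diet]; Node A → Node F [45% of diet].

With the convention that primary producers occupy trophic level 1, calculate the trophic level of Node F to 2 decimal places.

3.08

Node B: 1 + 1 = 2
Node C: 1 + 2 = 3
Node D: 1 + (0.24×2 + 0.34×3 + 0.42×1) = 2.92
Node E: 1 + (0.55×2 + 0.23×1 + 0.22×2.92) = 2.9724
Node F: 1 + (0.44×2.9724 + 0.11×2.92 + 0.45×1) = 3.079056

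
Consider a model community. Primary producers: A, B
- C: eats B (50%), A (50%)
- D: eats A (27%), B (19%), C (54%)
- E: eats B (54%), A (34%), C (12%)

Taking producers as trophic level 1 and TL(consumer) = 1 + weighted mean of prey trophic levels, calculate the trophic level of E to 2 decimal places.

2.12

C: 1 + (0.5×1 + 0.5×1) = 2
D: 1 + (0.27×1 + 0.19×1 + 0.54×2) = 2.54
E: 1 + (0.54×1 + 0.34×1 + 0.12×2) = 2.12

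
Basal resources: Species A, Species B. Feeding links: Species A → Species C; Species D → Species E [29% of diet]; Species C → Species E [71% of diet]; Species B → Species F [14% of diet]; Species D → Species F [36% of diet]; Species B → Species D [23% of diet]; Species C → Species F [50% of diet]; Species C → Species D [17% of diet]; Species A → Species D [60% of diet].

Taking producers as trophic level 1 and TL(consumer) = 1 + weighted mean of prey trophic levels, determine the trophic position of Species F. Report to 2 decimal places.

Species C: 1 + 1 = 2
Species D: 1 + (0.17×2 + 0.23×1 + 0.6×1) = 2.17
Species E: 1 + (0.29×2.17 + 0.71×2) = 3.0493
Species F: 1 + (0.5×2 + 0.14×1 + 0.36×2.17) = 2.9212

2.92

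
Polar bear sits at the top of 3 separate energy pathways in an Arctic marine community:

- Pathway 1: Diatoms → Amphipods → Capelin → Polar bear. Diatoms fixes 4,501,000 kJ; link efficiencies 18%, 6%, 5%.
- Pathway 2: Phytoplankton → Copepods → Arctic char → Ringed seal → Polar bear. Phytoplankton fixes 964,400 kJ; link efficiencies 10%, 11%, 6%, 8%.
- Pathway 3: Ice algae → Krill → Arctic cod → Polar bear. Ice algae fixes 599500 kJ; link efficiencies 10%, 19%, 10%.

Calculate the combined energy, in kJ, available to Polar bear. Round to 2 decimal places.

3620.51 kJ

Pathway 1: 4501000 × 0.18 × 0.06 × 0.05 = 2430.54 kJ
Pathway 2: 964400 × 0.1 × 0.11 × 0.06 × 0.08 = 50.92032 kJ
Pathway 3: 599500 × 0.1 × 0.19 × 0.1 = 1139.05 kJ
Total at Polar bear: 2430.54 + 50.92032 + 1139.05 = 3620.51032 kJ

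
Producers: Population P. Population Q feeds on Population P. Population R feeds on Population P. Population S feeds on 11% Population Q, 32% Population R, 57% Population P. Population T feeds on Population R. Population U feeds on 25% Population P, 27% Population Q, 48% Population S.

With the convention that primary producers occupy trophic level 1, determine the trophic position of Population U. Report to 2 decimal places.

Population Q: 1 + 1 = 2
Population R: 1 + 1 = 2
Population S: 1 + (0.11×2 + 0.32×2 + 0.57×1) = 2.43
Population T: 1 + 2 = 3
Population U: 1 + (0.25×1 + 0.27×2 + 0.48×2.43) = 2.9564

2.96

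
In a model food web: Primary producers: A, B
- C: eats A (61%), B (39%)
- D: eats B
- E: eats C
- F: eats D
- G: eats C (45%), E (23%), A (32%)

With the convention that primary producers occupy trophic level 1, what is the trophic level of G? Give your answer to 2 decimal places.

C: 1 + (0.61×1 + 0.39×1) = 2
D: 1 + 1 = 2
E: 1 + 2 = 3
F: 1 + 2 = 3
G: 1 + (0.45×2 + 0.23×3 + 0.32×1) = 2.91

2.91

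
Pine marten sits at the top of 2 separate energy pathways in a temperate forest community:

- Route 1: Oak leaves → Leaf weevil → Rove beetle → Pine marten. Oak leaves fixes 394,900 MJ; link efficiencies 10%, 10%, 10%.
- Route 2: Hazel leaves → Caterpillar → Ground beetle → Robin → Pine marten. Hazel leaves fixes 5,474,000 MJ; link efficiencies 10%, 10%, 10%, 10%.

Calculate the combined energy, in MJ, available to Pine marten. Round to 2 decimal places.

942.30 MJ

Route 1: 394900 × 0.1 × 0.1 × 0.1 = 394.9 MJ
Route 2: 5474000 × 0.1 × 0.1 × 0.1 × 0.1 = 547.4 MJ
Total at Pine marten: 394.9 + 547.4 = 942.3 MJ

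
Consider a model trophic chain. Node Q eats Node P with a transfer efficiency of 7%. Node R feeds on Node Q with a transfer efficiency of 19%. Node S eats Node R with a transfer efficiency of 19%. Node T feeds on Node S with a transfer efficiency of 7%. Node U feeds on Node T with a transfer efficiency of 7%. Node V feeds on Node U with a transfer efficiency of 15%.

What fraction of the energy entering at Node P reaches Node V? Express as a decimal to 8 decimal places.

0.00000186

Product of link efficiencies: 0.07 × 0.19 × 0.19 × 0.07 × 0.07 × 0.15 = 0.000001857345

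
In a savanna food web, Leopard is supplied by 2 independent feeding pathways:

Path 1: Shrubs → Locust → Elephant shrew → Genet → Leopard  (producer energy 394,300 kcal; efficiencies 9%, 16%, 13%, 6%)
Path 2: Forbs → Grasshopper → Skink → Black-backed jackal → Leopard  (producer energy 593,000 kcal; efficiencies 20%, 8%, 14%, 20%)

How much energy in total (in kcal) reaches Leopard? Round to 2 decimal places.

Path 1: 394300 × 0.09 × 0.16 × 0.13 × 0.06 = 44.287776 kcal
Path 2: 593000 × 0.2 × 0.08 × 0.14 × 0.2 = 265.664 kcal
Total at Leopard: 44.287776 + 265.664 = 309.951776 kcal

309.95 kcal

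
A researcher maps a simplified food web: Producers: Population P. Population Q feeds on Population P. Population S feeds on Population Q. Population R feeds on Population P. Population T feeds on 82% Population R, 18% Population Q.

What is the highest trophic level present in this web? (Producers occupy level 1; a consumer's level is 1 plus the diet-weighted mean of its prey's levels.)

Population Q: 1 + 1 = 2
Population R: 1 + 1 = 2
Population S: 1 + 2 = 3
Population T: 1 + (0.82×2 + 0.18×2) = 3

3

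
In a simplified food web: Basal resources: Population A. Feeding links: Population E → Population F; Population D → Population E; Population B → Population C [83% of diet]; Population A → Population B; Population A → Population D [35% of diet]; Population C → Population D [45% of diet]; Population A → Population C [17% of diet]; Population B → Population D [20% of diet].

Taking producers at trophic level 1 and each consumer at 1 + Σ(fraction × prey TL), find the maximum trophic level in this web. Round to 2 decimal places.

Population B: 1 + 1 = 2
Population C: 1 + (0.17×1 + 0.83×2) = 2.83
Population D: 1 + (0.35×1 + 0.45×2.83 + 0.2×2) = 3.0235
Population E: 1 + 3.0235 = 4.0235
Population F: 1 + 4.0235 = 5.0235

5.02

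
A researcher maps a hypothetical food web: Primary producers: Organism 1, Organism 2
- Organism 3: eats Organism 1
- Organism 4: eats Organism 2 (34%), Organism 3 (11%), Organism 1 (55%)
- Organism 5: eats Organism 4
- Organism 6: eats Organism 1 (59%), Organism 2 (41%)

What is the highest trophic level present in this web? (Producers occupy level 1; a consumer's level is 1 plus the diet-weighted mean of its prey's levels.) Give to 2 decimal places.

Organism 3: 1 + 1 = 2
Organism 4: 1 + (0.34×1 + 0.11×2 + 0.55×1) = 2.11
Organism 5: 1 + 2.11 = 3.11
Organism 6: 1 + (0.59×1 + 0.41×1) = 2

3.11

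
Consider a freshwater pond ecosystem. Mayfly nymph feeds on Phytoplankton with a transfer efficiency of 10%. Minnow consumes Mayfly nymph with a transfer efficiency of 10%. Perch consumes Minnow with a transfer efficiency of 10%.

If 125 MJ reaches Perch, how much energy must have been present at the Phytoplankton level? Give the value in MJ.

Cumulative transfer efficiency: 0.1 × 0.1 × 0.1 = 0.001
Phytoplankton energy = 125 / 0.001 = 125000 MJ

125000 MJ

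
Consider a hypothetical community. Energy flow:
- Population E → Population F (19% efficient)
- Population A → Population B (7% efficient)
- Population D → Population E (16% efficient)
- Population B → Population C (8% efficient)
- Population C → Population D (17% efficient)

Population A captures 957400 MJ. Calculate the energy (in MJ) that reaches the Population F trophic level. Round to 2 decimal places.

27.71 MJ

Population B: 957400 × 0.07 = 67018 MJ
Population C: 67018 × 0.08 = 5361.44 MJ
Population D: 5361.44 × 0.17 = 911.4448 MJ
Population E: 911.4448 × 0.16 = 145.831168 MJ
Population F: 145.831168 × 0.19 = 27.70792192 MJ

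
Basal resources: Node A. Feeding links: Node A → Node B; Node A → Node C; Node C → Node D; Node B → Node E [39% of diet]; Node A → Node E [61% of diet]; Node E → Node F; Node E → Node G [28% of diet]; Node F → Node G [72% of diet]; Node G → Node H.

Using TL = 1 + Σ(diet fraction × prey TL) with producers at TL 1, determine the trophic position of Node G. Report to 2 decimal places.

Node B: 1 + 1 = 2
Node C: 1 + 1 = 2
Node D: 1 + 2 = 3
Node E: 1 + (0.39×2 + 0.61×1) = 2.39
Node F: 1 + 2.39 = 3.39
Node G: 1 + (0.28×2.39 + 0.72×3.39) = 4.11
Node H: 1 + 4.11 = 5.11

4.11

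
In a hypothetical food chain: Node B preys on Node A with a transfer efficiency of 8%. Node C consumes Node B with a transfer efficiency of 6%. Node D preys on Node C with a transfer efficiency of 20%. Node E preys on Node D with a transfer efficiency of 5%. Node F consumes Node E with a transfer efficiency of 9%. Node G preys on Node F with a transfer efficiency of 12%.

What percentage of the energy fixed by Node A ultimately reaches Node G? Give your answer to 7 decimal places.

0.0000518%

Product of link efficiencies: 0.08 × 0.06 × 0.2 × 0.05 × 0.09 × 0.12 = 0.0000005184
As a percentage: 0.0000005184 × 100 = 0.0000518%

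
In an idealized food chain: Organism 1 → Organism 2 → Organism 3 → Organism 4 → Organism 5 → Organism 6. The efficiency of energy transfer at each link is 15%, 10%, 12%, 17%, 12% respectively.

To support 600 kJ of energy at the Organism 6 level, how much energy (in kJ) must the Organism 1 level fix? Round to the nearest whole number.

16339869 kJ

Cumulative transfer efficiency: 0.15 × 0.1 × 0.12 × 0.17 × 0.12 = 0.00003672
Organism 1 energy = 600 / 0.00003672 = 16339869 kJ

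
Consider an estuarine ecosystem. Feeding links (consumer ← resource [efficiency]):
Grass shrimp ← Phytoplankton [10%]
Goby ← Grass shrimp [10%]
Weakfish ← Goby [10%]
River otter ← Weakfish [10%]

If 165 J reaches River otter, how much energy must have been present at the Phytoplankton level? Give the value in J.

Cumulative transfer efficiency: 0.1 × 0.1 × 0.1 × 0.1 = 0.0001
Phytoplankton energy = 165 / 0.0001 = 1650000 J

1650000 J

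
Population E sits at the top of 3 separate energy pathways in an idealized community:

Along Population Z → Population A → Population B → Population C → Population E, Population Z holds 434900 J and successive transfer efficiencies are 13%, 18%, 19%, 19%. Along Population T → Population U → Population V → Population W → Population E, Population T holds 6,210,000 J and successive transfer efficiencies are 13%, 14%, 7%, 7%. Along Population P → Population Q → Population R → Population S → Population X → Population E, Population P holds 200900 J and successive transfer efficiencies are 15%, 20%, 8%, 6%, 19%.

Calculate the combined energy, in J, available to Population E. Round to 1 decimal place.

926.7 J

Via Population Z: 434900 × 0.13 × 0.18 × 0.19 × 0.19 = 367.377426 J
Via Population T: 6210000 × 0.13 × 0.14 × 0.07 × 0.07 = 553.8078 J
Via Population P: 200900 × 0.15 × 0.2 × 0.08 × 0.06 × 0.19 = 5.496624 J
Total at Population E: 367.377426 + 553.8078 + 5.496624 = 926.68185 J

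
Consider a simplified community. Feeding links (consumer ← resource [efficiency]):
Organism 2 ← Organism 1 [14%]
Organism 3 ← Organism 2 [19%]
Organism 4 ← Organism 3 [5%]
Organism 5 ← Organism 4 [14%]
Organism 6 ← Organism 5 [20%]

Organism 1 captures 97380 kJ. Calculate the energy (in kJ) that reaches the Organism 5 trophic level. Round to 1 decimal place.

Organism 2: 97380 × 0.14 = 13633.2 kJ
Organism 3: 13633.2 × 0.19 = 2590.308 kJ
Organism 4: 2590.308 × 0.05 = 129.5154 kJ
Organism 5: 129.5154 × 0.14 = 18.132156 kJ

18.1 kJ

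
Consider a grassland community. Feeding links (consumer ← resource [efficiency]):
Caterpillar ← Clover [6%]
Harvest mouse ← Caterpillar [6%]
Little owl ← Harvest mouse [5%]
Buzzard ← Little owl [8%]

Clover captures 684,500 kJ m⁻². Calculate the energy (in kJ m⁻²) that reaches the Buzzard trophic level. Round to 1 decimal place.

9.9 kJ m⁻²

Caterpillar: 684500 × 0.06 = 41070 kJ m⁻²
Harvest mouse: 41070 × 0.06 = 2464.2 kJ m⁻²
Little owl: 2464.2 × 0.05 = 123.21 kJ m⁻²
Buzzard: 123.21 × 0.08 = 9.8568 kJ m⁻²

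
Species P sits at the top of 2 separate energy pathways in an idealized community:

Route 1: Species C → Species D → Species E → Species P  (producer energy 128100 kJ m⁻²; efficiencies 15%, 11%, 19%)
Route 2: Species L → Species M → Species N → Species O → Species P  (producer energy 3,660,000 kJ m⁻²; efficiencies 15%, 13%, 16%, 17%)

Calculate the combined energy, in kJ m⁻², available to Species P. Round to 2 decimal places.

Route 1: 128100 × 0.15 × 0.11 × 0.19 = 401.5935 kJ m⁻²
Route 2: 3660000 × 0.15 × 0.13 × 0.16 × 0.17 = 1941.264 kJ m⁻²
Total at Species P: 401.5935 + 1941.264 = 2342.8575 kJ m⁻²

2342.86 kJ m⁻²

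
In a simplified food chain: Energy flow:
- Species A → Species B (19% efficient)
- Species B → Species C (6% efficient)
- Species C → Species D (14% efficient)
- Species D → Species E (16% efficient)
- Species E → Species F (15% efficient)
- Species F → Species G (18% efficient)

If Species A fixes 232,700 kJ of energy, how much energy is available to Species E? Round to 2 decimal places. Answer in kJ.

Species B: 232700 × 0.19 = 44213 kJ
Species C: 44213 × 0.06 = 2652.78 kJ
Species D: 2652.78 × 0.14 = 371.3892 kJ
Species E: 371.3892 × 0.16 = 59.422272 kJ

59.42 kJ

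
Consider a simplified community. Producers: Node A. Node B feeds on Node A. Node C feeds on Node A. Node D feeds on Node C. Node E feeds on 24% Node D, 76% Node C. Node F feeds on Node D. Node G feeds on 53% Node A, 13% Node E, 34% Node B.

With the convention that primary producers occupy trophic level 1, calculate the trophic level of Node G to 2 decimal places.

Node B: 1 + 1 = 2
Node C: 1 + 1 = 2
Node D: 1 + 2 = 3
Node E: 1 + (0.24×3 + 0.76×2) = 3.24
Node F: 1 + 3 = 4
Node G: 1 + (0.53×1 + 0.13×3.24 + 0.34×2) = 2.6312

2.63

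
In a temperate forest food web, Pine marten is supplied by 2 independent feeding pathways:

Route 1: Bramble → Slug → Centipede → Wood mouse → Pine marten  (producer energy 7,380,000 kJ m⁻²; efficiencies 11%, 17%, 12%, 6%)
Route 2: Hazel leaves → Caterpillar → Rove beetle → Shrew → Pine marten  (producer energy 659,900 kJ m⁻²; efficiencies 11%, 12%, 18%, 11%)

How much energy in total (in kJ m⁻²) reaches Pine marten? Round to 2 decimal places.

Route 1: 7380000 × 0.11 × 0.17 × 0.12 × 0.06 = 993.6432 kJ m⁻²
Route 2: 659900 × 0.11 × 0.12 × 0.18 × 0.11 = 172.471464 kJ m⁻²
Total at Pine marten: 993.6432 + 172.471464 = 1166.114664 kJ m⁻²

1166.11 kJ m⁻²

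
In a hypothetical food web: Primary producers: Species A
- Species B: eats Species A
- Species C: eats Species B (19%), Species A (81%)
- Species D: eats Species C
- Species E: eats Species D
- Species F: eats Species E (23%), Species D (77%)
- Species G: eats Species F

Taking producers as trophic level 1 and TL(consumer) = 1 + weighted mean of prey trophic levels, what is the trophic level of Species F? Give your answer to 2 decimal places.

Species B: 1 + 1 = 2
Species C: 1 + (0.19×2 + 0.81×1) = 2.19
Species D: 1 + 2.19 = 3.19
Species E: 1 + 3.19 = 4.19
Species F: 1 + (0.23×4.19 + 0.77×3.19) = 4.42
Species G: 1 + 4.42 = 5.42

4.42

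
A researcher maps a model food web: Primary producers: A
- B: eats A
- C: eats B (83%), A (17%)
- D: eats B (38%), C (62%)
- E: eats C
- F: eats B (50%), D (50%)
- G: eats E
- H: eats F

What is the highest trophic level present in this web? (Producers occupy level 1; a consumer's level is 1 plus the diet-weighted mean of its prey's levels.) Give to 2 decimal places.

B: 1 + 1 = 2
C: 1 + (0.83×2 + 0.17×1) = 2.83
D: 1 + (0.38×2 + 0.62×2.83) = 3.5146
E: 1 + 2.83 = 3.83
F: 1 + (0.5×2 + 0.5×3.5146) = 3.7573
G: 1 + 3.83 = 4.83
H: 1 + 3.7573 = 4.7573

4.83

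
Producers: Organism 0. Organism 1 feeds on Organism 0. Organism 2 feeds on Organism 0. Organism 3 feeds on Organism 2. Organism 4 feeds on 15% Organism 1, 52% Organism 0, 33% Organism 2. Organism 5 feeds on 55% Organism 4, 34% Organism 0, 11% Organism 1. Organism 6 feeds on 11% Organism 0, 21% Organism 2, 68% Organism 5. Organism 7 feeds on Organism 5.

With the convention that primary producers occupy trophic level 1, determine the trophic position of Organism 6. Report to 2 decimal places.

3.52

Organism 1: 1 + 1 = 2
Organism 2: 1 + 1 = 2
Organism 3: 1 + 2 = 3
Organism 4: 1 + (0.15×2 + 0.52×1 + 0.33×2) = 2.48
Organism 5: 1 + (0.55×2.48 + 0.34×1 + 0.11×2) = 2.924
Organism 6: 1 + (0.11×1 + 0.21×2 + 0.68×2.924) = 3.51832
Organism 7: 1 + 2.924 = 3.924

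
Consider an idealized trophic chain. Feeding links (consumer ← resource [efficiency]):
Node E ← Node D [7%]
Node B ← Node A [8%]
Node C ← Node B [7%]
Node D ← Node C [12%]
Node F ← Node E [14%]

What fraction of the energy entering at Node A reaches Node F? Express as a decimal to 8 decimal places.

0.00000659

Product of link efficiencies: 0.08 × 0.07 × 0.12 × 0.07 × 0.14 = 0.0000065856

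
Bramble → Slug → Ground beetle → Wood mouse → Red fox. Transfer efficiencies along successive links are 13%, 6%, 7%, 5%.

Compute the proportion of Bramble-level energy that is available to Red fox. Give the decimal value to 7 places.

Product of link efficiencies: 0.13 × 0.06 × 0.07 × 0.05 = 0.0000273

0.0000273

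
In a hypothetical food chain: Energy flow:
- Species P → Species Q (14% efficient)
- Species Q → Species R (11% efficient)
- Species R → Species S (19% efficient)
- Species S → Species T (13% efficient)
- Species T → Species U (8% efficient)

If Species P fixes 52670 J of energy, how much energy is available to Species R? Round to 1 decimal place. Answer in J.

Species Q: 52670 × 0.14 = 7373.8 J
Species R: 7373.8 × 0.11 = 811.118 J

811.1 J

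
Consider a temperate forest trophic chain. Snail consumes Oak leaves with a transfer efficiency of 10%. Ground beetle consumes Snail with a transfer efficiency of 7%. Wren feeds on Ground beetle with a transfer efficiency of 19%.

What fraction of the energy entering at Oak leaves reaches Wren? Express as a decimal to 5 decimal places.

Product of link efficiencies: 0.1 × 0.07 × 0.19 = 0.00133

0.00133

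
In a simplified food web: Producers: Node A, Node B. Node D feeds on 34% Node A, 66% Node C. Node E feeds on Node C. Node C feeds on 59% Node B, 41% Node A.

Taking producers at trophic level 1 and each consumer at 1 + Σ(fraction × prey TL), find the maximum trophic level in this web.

3

Node C: 1 + (0.59×1 + 0.41×1) = 2
Node D: 1 + (0.34×1 + 0.66×2) = 2.66
Node E: 1 + 2 = 3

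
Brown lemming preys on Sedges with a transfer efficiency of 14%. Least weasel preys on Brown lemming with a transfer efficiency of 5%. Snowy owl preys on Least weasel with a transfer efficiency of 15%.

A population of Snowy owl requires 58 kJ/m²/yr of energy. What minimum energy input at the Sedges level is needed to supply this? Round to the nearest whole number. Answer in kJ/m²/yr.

55238 kJ/m²/yr

Cumulative transfer efficiency: 0.14 × 0.05 × 0.15 = 0.00105
Sedges energy = 58 / 0.00105 = 55238 kJ/m²/yr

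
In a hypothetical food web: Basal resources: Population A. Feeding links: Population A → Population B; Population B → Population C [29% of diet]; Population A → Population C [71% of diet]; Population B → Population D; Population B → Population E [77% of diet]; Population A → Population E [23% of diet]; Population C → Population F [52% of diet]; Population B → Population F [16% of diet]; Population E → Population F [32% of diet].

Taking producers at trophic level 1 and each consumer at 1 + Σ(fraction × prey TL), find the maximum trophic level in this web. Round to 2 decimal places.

Population B: 1 + 1 = 2
Population C: 1 + (0.29×2 + 0.71×1) = 2.29
Population D: 1 + 2 = 3
Population E: 1 + (0.77×2 + 0.23×1) = 2.77
Population F: 1 + (0.52×2.29 + 0.16×2 + 0.32×2.77) = 3.3972

3.40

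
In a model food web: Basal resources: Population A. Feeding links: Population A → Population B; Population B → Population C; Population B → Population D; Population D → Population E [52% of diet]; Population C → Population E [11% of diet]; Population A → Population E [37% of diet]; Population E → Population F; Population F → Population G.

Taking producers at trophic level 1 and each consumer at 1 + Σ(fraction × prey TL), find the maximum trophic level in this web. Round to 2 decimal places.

Population B: 1 + 1 = 2
Population C: 1 + 2 = 3
Population D: 1 + 2 = 3
Population E: 1 + (0.52×3 + 0.11×3 + 0.37×1) = 3.26
Population F: 1 + 3.26 = 4.26
Population G: 1 + 4.26 = 5.26

5.26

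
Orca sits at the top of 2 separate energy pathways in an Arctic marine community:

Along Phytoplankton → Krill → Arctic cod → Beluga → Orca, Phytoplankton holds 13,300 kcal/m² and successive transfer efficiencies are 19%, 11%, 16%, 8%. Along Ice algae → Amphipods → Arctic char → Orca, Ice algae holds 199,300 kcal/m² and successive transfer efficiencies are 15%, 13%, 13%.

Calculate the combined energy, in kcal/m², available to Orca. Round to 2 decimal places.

508.78 kcal/m²

Via Phytoplankton: 13300 × 0.19 × 0.11 × 0.16 × 0.08 = 3.558016 kcal/m²
Via Ice algae: 199300 × 0.15 × 0.13 × 0.13 = 505.2255 kcal/m²
Total at Orca: 3.558016 + 505.2255 = 508.783516 kcal/m²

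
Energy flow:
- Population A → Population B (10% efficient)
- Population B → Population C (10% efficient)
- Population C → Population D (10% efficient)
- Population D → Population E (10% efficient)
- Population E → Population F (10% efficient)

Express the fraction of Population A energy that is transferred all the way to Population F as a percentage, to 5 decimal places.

0.00100%

Product of link efficiencies: 0.1 × 0.1 × 0.1 × 0.1 × 0.1 = 0.00001
As a percentage: 0.00001 × 100 = 0.00100%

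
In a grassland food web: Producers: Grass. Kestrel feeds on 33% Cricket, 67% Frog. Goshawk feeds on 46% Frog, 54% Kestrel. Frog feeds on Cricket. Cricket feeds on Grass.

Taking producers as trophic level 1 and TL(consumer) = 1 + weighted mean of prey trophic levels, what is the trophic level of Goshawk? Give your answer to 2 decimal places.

Cricket: 1 + 1 = 2
Frog: 1 + 2 = 3
Kestrel: 1 + (0.33×2 + 0.67×3) = 3.67
Goshawk: 1 + (0.46×3 + 0.54×3.67) = 4.3618

4.36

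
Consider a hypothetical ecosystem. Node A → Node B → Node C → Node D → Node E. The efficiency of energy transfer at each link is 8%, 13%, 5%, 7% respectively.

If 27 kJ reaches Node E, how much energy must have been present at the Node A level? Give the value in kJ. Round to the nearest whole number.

741758 kJ

Cumulative transfer efficiency: 0.08 × 0.13 × 0.05 × 0.07 = 0.0000364
Node A energy = 27 / 0.0000364 = 741758 kJ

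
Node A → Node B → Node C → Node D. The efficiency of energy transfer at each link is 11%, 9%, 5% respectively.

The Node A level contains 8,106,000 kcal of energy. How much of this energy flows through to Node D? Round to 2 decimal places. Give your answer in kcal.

Node B: 8106000 × 0.11 = 891660 kcal
Node C: 891660 × 0.09 = 80249.4 kcal
Node D: 80249.4 × 0.05 = 4012.47 kcal

4012.47 kcal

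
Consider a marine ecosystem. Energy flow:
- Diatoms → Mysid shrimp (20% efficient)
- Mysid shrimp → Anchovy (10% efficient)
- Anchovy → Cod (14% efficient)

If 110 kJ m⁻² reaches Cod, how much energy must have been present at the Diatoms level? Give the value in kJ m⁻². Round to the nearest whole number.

39286 kJ m⁻²

Cumulative transfer efficiency: 0.2 × 0.1 × 0.14 = 0.0028
Diatoms energy = 110 / 0.0028 = 39286 kJ m⁻²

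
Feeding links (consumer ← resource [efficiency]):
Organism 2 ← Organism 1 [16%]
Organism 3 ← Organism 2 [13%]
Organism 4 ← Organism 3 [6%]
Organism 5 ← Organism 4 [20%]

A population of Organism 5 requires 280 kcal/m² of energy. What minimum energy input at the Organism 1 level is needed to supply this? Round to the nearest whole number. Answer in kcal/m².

Cumulative transfer efficiency: 0.16 × 0.13 × 0.06 × 0.2 = 0.0002496
Organism 1 energy = 280 / 0.0002496 = 1121795 kcal/m²

1121795 kcal/m²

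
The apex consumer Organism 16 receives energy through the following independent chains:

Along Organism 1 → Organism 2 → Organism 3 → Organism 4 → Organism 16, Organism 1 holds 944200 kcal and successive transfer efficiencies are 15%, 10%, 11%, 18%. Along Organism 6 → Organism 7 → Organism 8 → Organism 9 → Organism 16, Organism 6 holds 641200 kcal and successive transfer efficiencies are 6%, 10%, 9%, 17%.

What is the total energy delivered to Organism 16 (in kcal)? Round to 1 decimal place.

Via Organism 1: 944200 × 0.15 × 0.1 × 0.11 × 0.18 = 280.4274 kcal
Via Organism 6: 641200 × 0.06 × 0.1 × 0.09 × 0.17 = 58.86216 kcal
Total at Organism 16: 280.4274 + 58.86216 = 339.28956 kcal

339.3 kcal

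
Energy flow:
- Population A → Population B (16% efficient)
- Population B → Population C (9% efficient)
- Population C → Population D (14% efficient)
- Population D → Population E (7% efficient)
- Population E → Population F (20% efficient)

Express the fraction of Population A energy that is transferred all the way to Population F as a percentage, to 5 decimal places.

Product of link efficiencies: 0.16 × 0.09 × 0.14 × 0.07 × 0.2 = 0.000028224
As a percentage: 0.000028224 × 100 = 0.00282%

0.00282%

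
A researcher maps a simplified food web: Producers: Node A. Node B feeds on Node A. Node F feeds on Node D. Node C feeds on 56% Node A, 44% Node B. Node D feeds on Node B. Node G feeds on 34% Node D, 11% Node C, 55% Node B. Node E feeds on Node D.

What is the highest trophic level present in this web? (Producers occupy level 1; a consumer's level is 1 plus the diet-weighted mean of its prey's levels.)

Node B: 1 + 1 = 2
Node C: 1 + (0.56×1 + 0.44×2) = 2.44
Node D: 1 + 2 = 3
Node E: 1 + 3 = 4
Node F: 1 + 3 = 4
Node G: 1 + (0.34×3 + 0.11×2.44 + 0.55×2) = 3.3884

4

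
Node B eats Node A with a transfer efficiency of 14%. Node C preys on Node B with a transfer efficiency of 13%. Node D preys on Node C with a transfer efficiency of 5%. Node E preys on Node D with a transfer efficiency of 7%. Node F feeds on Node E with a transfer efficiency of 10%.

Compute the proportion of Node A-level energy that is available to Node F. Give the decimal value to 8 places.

0.00000637

Product of link efficiencies: 0.14 × 0.13 × 0.05 × 0.07 × 0.1 = 0.00000637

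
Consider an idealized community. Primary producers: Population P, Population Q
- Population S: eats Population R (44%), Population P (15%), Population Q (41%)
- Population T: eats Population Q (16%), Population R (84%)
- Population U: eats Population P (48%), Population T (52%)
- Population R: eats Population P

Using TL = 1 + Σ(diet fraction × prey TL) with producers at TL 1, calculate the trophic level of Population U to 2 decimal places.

Population R: 1 + 1 = 2
Population S: 1 + (0.44×2 + 0.15×1 + 0.41×1) = 2.44
Population T: 1 + (0.16×1 + 0.84×2) = 2.84
Population U: 1 + (0.48×1 + 0.52×2.84) = 2.9568

2.96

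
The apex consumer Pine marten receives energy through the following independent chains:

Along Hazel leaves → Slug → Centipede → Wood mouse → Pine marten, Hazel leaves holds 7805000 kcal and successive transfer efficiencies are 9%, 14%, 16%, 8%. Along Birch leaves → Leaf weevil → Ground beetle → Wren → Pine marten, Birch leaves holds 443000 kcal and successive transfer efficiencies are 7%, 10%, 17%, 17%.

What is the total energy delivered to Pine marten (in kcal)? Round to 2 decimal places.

Via Hazel leaves: 7805000 × 0.09 × 0.14 × 0.16 × 0.08 = 1258.7904 kcal
Via Birch leaves: 443000 × 0.07 × 0.1 × 0.17 × 0.17 = 89.6189 kcal
Total at Pine marten: 1258.7904 + 89.6189 = 1348.4093 kcal

1348.41 kcal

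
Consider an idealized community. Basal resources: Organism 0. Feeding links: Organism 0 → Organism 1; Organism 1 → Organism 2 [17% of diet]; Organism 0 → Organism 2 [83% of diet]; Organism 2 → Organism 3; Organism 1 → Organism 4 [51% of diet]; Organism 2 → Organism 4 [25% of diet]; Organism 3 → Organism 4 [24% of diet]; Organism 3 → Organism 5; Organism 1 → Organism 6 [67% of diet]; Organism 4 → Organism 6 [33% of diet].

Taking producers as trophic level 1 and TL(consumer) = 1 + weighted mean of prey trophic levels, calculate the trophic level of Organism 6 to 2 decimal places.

Organism 1: 1 + 1 = 2
Organism 2: 1 + (0.17×2 + 0.83×1) = 2.17
Organism 3: 1 + 2.17 = 3.17
Organism 4: 1 + (0.51×2 + 0.25×2.17 + 0.24×3.17) = 3.3233
Organism 5: 1 + 3.17 = 4.17
Organism 6: 1 + (0.67×2 + 0.33×3.3233) = 3.436689

3.44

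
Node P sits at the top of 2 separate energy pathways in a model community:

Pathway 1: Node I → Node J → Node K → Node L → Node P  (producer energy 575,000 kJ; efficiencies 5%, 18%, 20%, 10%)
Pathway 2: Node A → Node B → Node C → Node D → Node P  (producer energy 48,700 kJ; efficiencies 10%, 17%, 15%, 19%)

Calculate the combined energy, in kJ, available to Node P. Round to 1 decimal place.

Pathway 1: 575000 × 0.05 × 0.18 × 0.2 × 0.1 = 103.5 kJ
Pathway 2: 48700 × 0.1 × 0.17 × 0.15 × 0.19 = 23.59515 kJ
Total at Node P: 103.5 + 23.59515 = 127.09515 kJ

127.1 kJ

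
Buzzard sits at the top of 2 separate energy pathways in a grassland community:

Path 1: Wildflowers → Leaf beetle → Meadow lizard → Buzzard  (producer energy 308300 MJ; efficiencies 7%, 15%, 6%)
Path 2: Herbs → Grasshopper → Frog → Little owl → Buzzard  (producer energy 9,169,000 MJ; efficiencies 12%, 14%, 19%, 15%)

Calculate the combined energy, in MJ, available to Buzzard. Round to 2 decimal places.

4584.35 MJ

Path 1: 308300 × 0.07 × 0.15 × 0.06 = 194.229 MJ
Path 2: 9169000 × 0.12 × 0.14 × 0.19 × 0.15 = 4390.1172 MJ
Total at Buzzard: 194.229 + 4390.1172 = 4584.3462 MJ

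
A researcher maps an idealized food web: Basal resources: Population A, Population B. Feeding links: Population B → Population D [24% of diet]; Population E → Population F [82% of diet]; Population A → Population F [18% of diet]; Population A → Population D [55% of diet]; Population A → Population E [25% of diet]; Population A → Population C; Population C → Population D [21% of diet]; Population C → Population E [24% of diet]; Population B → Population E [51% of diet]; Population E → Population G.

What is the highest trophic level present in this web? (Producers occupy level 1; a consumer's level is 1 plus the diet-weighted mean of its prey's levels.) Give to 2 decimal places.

Population C: 1 + 1 = 2
Population D: 1 + (0.21×2 + 0.55×1 + 0.24×1) = 2.21
Population E: 1 + (0.25×1 + 0.51×1 + 0.24×2) = 2.24
Population F: 1 + (0.18×1 + 0.82×2.24) = 3.0168
Population G: 1 + 2.24 = 3.24

3.24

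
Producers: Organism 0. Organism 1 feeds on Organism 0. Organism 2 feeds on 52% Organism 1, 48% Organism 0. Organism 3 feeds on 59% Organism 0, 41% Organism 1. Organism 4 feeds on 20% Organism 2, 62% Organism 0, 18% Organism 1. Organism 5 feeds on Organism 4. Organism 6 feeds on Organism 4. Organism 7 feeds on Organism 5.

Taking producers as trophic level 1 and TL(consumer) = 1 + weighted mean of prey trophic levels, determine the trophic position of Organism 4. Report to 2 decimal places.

Organism 1: 1 + 1 = 2
Organism 2: 1 + (0.52×2 + 0.48×1) = 2.52
Organism 3: 1 + (0.59×1 + 0.41×2) = 2.41
Organism 4: 1 + (0.2×2.52 + 0.62×1 + 0.18×2) = 2.484
Organism 5: 1 + 2.484 = 3.484
Organism 6: 1 + 2.484 = 3.484
Organism 7: 1 + 3.484 = 4.484

2.48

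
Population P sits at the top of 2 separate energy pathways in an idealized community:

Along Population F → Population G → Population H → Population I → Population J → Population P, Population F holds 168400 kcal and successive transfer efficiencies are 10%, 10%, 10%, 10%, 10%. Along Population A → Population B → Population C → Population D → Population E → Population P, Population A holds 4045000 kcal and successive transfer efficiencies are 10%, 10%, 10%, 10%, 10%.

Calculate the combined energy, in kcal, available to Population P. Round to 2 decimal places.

42.13 kcal

Via Population F: 168400 × 0.1 × 0.1 × 0.1 × 0.1 × 0.1 = 1.684 kcal
Via Population A: 4045000 × 0.1 × 0.1 × 0.1 × 0.1 × 0.1 = 40.45 kcal
Total at Population P: 1.684 + 40.45 = 42.134 kcal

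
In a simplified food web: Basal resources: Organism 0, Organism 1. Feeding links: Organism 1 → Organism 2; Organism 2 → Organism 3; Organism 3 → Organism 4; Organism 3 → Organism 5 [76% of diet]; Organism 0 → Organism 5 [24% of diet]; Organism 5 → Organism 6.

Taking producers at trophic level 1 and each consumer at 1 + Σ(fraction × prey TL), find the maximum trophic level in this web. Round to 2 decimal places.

Organism 2: 1 + 1 = 2
Organism 3: 1 + 2 = 3
Organism 4: 1 + 3 = 4
Organism 5: 1 + (0.76×3 + 0.24×1) = 3.52
Organism 6: 1 + 3.52 = 4.52

4.52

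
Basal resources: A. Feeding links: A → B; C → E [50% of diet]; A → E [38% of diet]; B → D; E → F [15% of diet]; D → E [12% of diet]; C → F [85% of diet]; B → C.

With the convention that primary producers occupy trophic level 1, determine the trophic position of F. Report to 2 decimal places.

B: 1 + 1 = 2
C: 1 + 2 = 3
D: 1 + 2 = 3
E: 1 + (0.38×1 + 0.5×3 + 0.12×3) = 3.24
F: 1 + (0.85×3 + 0.15×3.24) = 4.036

4.04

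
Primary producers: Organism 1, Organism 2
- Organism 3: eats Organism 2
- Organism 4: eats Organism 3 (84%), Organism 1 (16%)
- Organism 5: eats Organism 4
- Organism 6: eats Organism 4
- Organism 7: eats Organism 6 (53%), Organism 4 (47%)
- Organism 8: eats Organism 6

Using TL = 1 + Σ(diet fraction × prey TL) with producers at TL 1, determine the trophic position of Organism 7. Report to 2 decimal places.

4.37

Organism 3: 1 + 1 = 2
Organism 4: 1 + (0.84×2 + 0.16×1) = 2.84
Organism 5: 1 + 2.84 = 3.84
Organism 6: 1 + 2.84 = 3.84
Organism 7: 1 + (0.53×3.84 + 0.47×2.84) = 4.37
Organism 8: 1 + 3.84 = 4.84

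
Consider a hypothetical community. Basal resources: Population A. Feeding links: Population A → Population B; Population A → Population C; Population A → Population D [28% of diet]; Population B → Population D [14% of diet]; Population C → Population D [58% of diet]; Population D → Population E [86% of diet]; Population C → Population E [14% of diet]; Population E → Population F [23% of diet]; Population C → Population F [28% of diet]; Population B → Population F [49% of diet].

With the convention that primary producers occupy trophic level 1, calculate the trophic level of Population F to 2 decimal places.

3.37

Population B: 1 + 1 = 2
Population C: 1 + 1 = 2
Population D: 1 + (0.28×1 + 0.14×2 + 0.58×2) = 2.72
Population E: 1 + (0.86×2.72 + 0.14×2) = 3.6192
Population F: 1 + (0.23×3.6192 + 0.28×2 + 0.49×2) = 3.372416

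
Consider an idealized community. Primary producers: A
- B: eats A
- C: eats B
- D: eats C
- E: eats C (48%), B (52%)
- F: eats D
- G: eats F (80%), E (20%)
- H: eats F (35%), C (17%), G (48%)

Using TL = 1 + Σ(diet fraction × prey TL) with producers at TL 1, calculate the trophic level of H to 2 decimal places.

5.99

B: 1 + 1 = 2
C: 1 + 2 = 3
D: 1 + 3 = 4
E: 1 + (0.48×3 + 0.52×2) = 3.48
F: 1 + 4 = 5
G: 1 + (0.8×5 + 0.2×3.48) = 5.696
H: 1 + (0.35×5 + 0.17×3 + 0.48×5.696) = 5.99408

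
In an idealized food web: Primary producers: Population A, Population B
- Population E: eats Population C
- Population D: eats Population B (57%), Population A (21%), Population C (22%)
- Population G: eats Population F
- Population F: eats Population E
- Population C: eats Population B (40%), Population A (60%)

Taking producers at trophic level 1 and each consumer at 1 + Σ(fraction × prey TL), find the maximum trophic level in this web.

5

Population C: 1 + (0.4×1 + 0.6×1) = 2
Population D: 1 + (0.57×1 + 0.21×1 + 0.22×2) = 2.22
Population E: 1 + 2 = 3
Population F: 1 + 3 = 4
Population G: 1 + 4 = 5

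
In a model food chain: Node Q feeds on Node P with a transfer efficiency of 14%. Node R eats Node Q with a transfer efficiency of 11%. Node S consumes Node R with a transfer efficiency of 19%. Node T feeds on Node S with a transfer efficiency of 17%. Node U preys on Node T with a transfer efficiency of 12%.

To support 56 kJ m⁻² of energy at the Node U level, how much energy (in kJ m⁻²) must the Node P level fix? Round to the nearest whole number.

938174 kJ m⁻²

Cumulative transfer efficiency: 0.14 × 0.11 × 0.19 × 0.17 × 0.12 = 0.0000596904
Node P energy = 56 / 0.0000596904 = 938174 kJ m⁻²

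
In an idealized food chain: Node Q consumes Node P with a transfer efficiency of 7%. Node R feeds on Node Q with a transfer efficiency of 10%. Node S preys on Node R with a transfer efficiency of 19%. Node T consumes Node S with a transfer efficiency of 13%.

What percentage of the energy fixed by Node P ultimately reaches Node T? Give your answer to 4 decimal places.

Product of link efficiencies: 0.07 × 0.1 × 0.19 × 0.13 = 0.0001729
As a percentage: 0.0001729 × 100 = 0.0173%

0.0173%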